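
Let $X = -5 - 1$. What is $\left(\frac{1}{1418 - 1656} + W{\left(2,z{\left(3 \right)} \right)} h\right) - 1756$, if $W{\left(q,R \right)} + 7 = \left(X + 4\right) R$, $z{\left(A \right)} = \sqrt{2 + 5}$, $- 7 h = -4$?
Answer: $- \frac{418881}{238} - \frac{8 \sqrt{7}}{7} \approx -1763.0$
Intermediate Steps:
$h = \frac{4}{7}$ ($h = \left(- \frac{1}{7}\right) \left(-4\right) = \frac{4}{7} \approx 0.57143$)
$z{\left(A \right)} = \sqrt{7}$
$X = -6$
$W{\left(q,R \right)} = -7 - 2 R$ ($W{\left(q,R \right)} = -7 + \left(-6 + 4\right) R = -7 - 2 R$)
$\left(\frac{1}{1418 - 1656} + W{\left(2,z{\left(3 \right)} \right)} h\right) - 1756 = \left(\frac{1}{1418 - 1656} + \left(-7 - 2 \sqrt{7}\right) \frac{4}{7}\right) - 1756 = \left(\frac{1}{-238} - \left(4 + \frac{8 \sqrt{7}}{7}\right)\right) - 1756 = \left(- \frac{1}{238} - \left(4 + \frac{8 \sqrt{7}}{7}\right)\right) - 1756 = \left(- \frac{953}{238} - \frac{8 \sqrt{7}}{7}\right) - 1756 = - \frac{418881}{238} - \frac{8 \sqrt{7}}{7}$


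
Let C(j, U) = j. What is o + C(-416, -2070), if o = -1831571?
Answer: -1831987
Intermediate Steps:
o + C(-416, -2070) = -1831571 - 416 = -1831987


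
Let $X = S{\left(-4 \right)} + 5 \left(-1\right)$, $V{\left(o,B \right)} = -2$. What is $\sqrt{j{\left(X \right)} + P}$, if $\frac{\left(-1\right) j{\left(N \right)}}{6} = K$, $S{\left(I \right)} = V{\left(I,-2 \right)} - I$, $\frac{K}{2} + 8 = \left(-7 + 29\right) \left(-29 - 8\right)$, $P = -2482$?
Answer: $\sqrt{7382} \approx 85.919$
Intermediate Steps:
$K = -1644$ ($K = -16 + 2 \left(-7 + 29\right) \left(-29 - 8\right) = -16 + 2 \cdot 22 \left(-37\right) = -16 + 2 \left(-814\right) = -16 - 1628 = -1644$)
$S{\left(I \right)} = -2 - I$
$X = -3$ ($X = \left(-2 - -4\right) + 5 \left(-1\right) = \left(-2 + 4\right) - 5 = 2 - 5 = -3$)
$j{\left(N \right)} = 9864$ ($j{\left(N \right)} = \left(-6\right) \left(-1644\right) = 9864$)
$\sqrt{j{\left(X \right)} + P} = \sqrt{9864 - 2482} = \sqrt{7382}$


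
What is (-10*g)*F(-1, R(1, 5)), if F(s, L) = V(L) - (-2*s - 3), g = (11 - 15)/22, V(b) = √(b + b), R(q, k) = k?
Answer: 20/11 + 20*√10/11 ≈ 7.5678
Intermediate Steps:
V(b) = √2*√b (V(b) = √(2*b) = √2*√b)
g = -2/11 (g = -4*1/22 = -2/11 ≈ -0.18182)
F(s, L) = 3 + 2*s + √2*√L (F(s, L) = √2*√L - (-2*s - 3) = √2*√L - (-3 - 2*s) = √2*√L + (3 + 2*s) = 3 + 2*s + √2*√L)
(-10*g)*F(-1, R(1, 5)) = (-10*(-2/11))*(3 + 2*(-1) + √2*√5) = 20*(3 - 2 + √10)/11 = 20*(1 + √10)/11 = 20/11 + 20*√10/11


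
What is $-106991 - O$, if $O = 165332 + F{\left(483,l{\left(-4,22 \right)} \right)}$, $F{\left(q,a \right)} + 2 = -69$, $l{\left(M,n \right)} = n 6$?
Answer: $-272252$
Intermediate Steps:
$l{\left(M,n \right)} = 6 n$
$F{\left(q,a \right)} = -71$ ($F{\left(q,a \right)} = -2 - 69 = -71$)
$O = 165261$ ($O = 165332 - 71 = 165261$)
$-106991 - O = -106991 - 165261 = -272252$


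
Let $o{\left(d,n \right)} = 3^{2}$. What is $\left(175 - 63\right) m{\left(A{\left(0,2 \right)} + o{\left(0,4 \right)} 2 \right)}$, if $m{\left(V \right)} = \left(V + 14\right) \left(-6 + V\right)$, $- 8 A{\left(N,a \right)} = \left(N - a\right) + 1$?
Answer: $\frac{174503}{4} \approx 43626.0$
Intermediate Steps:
$o{\left(d,n \right)} = 9$
$A{\left(N,a \right)} = - \frac{1}{8} - \frac{N}{8} + \frac{a}{8}$ ($A{\left(N,a \right)} = - \frac{\left(N - a\right) + 1}{8} = - \frac{1 + N - a}{8} = - \frac{1}{8} - \frac{N}{8} + \frac{a}{8}$)
$m{\left(V \right)} = \left(-6 + V\right) \left(14 + V\right)$ ($m{\left(V \right)} = \left(14 + V\right) \left(-6 + V\right) = \left(-6 + V\right) \left(14 + V\right)$)
$\left(175 - 63\right) m{\left(A{\left(0,2 \right)} + o{\left(0,4 \right)} 2 \right)} = \left(175 - 63\right) \left(-84 + \left(\left(- \frac{1}{8} - 0 + \frac{1}{8} \cdot 2\right) + 9 \cdot 2\right)^{2} + 8 \left(\left(- \frac{1}{8} - 0 + \frac{1}{8} \cdot 2\right) + 9 \cdot 2\right)\right) = \left(175 - 63\right) \left(-84 + \left(\left(- \frac{1}{8} + 0 + \frac{1}{4}\right) + 18\right)^{2} + 8 \left(\left(- \frac{1}{8} + 0 + \frac{1}{4}\right) + 18\right)\right) = 112 \left(-84 + \left(\frac{1}{8} + 18\right)^{2} + 8 \left(\frac{1}{8} + 18\right)\right) = 112 \left(-84 + \left(\frac{145}{8}\right)^{2} + 8 \cdot \frac{145}{8}\right) = 112 \left(-84 + \frac{21025}{64} + 145\right) = 112 \cdot \frac{24929}{64} = \frac{174503}{4}$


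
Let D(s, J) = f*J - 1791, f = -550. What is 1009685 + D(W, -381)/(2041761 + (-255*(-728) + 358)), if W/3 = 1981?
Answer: 2249335053674/2227759 ≈ 1.0097e+6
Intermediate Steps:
W = 5943 (W = 3*1981 = 5943)
D(s, J) = -1791 - 550*J (D(s, J) = -550*J - 1791 = -1791 - 550*J)
1009685 + D(W, -381)/(2041761 + (-255*(-728) + 358)) = 1009685 + (-1791 - 550*(-381))/(2041761 + (-255*(-728) + 358)) = 1009685 + (-1791 + 209550)/(2041761 + (185640 + 358)) = 1009685 + 207759/(2041761 + 185998) = 1009685 + 207759/2227759 = 2249335053674/2227759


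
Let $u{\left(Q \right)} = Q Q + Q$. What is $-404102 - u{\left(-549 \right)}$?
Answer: $-704954$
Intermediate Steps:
$u{\left(Q \right)} = Q + Q^{2}$ ($u{\left(Q \right)} = Q^{2} + Q = Q + Q^{2}$)
$-404102 - u{\left(-549 \right)} = -404102 - - 549 \left(1 - 549\right) = -404102 - \left(-549\right) \left(-548\right) = -404102 - 300852 = -704954$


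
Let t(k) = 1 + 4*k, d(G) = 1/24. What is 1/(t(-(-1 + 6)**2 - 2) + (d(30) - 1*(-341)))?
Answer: 24/5617 ≈ 0.0042727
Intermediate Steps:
d(G) = 1/24
1/(t(-(-1 + 6)**2 - 2) + (d(30) - 1*(-341))) = 1/((1 + 4*(-(-1 + 6)**2 - 2)) + (1/24 - 1*(-341))) = 1/((1 + 4*(-1*5**2 - 2)) + (1/24 + 341)) = 1/((1 + 4*(-1*25 - 2)) + 8185/24) = 1/((1 + 4*(-25 - 2)) + 8185/24) = 1/((1 + 4*(-27)) + 8185/24) = 1/((1 - 108) + 8185/24) = 1/(-107 + 8185/24) = 1/(5617/24) = 24/5617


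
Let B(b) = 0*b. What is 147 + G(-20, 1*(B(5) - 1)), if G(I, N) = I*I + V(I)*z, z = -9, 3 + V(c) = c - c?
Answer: 574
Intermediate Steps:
V(c) = -3 (V(c) = -3 + (c - c) = -3 + 0 = -3)
B(b) = 0
G(I, N) = 27 + I² (G(I, N) = I*I - 3*(-9) = I² + 27 = 27 + I²)
147 + G(-20, 1*(B(5) - 1)) = 147 + (27 + (-20)²) = 147 + (27 + 400) = 147 + 427 = 574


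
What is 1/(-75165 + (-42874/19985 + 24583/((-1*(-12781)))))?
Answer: -255428285/19199323723364 ≈ -1.3304e-5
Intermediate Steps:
1/(-75165 + (-42874/19985 + 24583/((-1*(-12781))))) = 1/(-75165 + (-42874*1/19985 + 24583/12781)) = 1/(-75165 + (-42874/19985 + 24583*(1/12781))) = 1/(-75165 + (-42874/19985 + 24583/12781)) = 1/(-75165 - 56681339/255428285) = 1/(-19199323723364/255428285) = -255428285/19199323723364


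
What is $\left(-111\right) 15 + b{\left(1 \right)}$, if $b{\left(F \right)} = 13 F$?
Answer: $-1652$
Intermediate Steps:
$\left(-111\right) 15 + b{\left(1 \right)} = \left(-111\right) 15 + 13 \cdot 1 = -1665 + 13 = -1652$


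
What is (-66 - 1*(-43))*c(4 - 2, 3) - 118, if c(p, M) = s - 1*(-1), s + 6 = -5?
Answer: 112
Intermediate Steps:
s = -11 (s = -6 - 5 = -11)
c(p, M) = -10 (c(p, M) = -11 - 1*(-1) = -11 + 1 = -10)
(-66 - 1*(-43))*c(4 - 2, 3) - 118 = (-66 - 1*(-43))*(-10) - 118 = (-66 + 43)*(-10) - 118 = -23*(-10) - 118 = 230 - 118 = 112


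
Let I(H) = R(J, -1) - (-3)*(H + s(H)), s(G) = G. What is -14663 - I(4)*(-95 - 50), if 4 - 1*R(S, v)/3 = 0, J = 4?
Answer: -9443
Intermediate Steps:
R(S, v) = 12 (R(S, v) = 12 - 3*0 = 12 + 0 = 12)
I(H) = 12 + 6*H (I(H) = 12 - (-3)*(H + H) = 12 - (-3)*2*H = 12 - (-6)*H = 12 + 6*H)
-14663 - I(4)*(-95 - 50) = -14663 - (12 + 6*4)*(-95 - 50) = -14663 - (12 + 24)*(-145) = -14663 - 36*(-145) = -14663 - 1*(-5220) = -14663 + 5220 = -9443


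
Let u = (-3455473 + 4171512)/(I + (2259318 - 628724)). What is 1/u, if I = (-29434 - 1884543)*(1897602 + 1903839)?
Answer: -7275869010263/716039 ≈ -1.0161e+7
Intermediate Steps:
I = -7275870640857 (I = -1913977*3801441 = -7275870640857)
u = -716039/7275869010263 (u = (-3455473 + 4171512)/(-7275870640857 + (2259318 - 628724)) = 716039/(-7275870640857 + 1630594) = 716039/(-7275869010263) = 716039*(-1/7275869010263) = -716039/7275869010263 ≈ -9.8413e-8)
1/u = 1/(-716039/7275869010263) = -7275869010263/716039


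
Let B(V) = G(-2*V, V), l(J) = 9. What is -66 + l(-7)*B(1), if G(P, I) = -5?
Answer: -111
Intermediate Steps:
B(V) = -5
-66 + l(-7)*B(1) = -66 + 9*(-5) = -66 - 45 = -111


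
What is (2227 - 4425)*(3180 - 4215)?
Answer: 2274930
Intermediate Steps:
(2227 - 4425)*(3180 - 4215) = -2198*(-1035) = 2274930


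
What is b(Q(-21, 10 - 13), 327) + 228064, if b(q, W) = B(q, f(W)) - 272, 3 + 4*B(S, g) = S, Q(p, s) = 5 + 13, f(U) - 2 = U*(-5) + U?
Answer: 911183/4 ≈ 2.2780e+5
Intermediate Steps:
f(U) = 2 - 4*U (f(U) = 2 + (U*(-5) + U) = 2 + (-5*U + U) = 2 - 4*U)
Q(p, s) = 18
B(S, g) = -3/4 + S/4
b(q, W) = -1091/4 + q/4 (b(q, W) = (-3/4 + q/4) - 272 = -1091/4 + q/4)
b(Q(-21, 10 - 13), 327) + 228064 = (-1091/4 + (1/4)*18) + 228064 = (-1091/4 + 9/2) + 228064 = -1073/4 + 228064 = 911183/4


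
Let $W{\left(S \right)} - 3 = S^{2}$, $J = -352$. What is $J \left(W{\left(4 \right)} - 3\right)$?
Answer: $-5632$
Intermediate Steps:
$W{\left(S \right)} = 3 + S^{2}$
$J \left(W{\left(4 \right)} - 3\right) = - 352 \left(\left(3 + 4^{2}\right) - 3\right) = - 352 \left(\left(3 + 16\right) - 3\right) = - 352 \left(19 - 3\right) = \left(-352\right) 16 = -5632$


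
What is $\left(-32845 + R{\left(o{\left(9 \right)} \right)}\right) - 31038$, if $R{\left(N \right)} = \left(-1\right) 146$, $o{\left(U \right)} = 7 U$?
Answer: $-64029$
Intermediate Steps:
$R{\left(N \right)} = -146$
$\left(-32845 + R{\left(o{\left(9 \right)} \right)}\right) - 31038 = \left(-32845 - 146\right) - 31038 = -32991 - 31038 = -64029$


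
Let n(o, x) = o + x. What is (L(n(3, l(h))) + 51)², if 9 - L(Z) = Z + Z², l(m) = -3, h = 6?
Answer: 3600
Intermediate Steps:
L(Z) = 9 - Z - Z² (L(Z) = 9 - (Z + Z²) = 9 + (-Z - Z²) = 9 - Z - Z²)
(L(n(3, l(h))) + 51)² = ((9 - (3 - 3) - (3 - 3)²) + 51)² = ((9 - 1*0 - 1*0²) + 51)² = ((9 + 0 - 1*0) + 51)² = ((9 + 0 + 0) + 51)² = (9 + 51)² = 60² = 3600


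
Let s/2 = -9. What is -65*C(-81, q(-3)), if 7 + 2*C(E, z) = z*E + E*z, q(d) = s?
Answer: -189085/2 ≈ -94543.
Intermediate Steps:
s = -18 (s = 2*(-9) = -18)
q(d) = -18
C(E, z) = -7/2 + E*z (C(E, z) = -7/2 + (z*E + E*z)/2 = -7/2 + (E*z + E*z)/2 = -7/2 + (2*E*z)/2 = -7/2 + E*z)
-65*C(-81, q(-3)) = -65*(-7/2 - 81*(-18)) = -65*(-7/2 + 1458) = -65*2909/2 = -189085/2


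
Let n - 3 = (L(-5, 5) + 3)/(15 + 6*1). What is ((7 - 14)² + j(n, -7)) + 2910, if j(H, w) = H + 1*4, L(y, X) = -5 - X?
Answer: 8897/3 ≈ 2965.7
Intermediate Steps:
n = 8/3 (n = 3 + ((-5 - 1*5) + 3)/(15 + 6*1) = 3 + ((-5 - 5) + 3)/(15 + 6) = 3 + (-10 + 3)/21 = 3 - 7*1/21 = 3 - ⅓ = 8/3 ≈ 2.6667)
j(H, w) = 4 + H (j(H, w) = H + 4 = 4 + H)
((7 - 14)² + j(n, -7)) + 2910 = ((7 - 14)² + (4 + 8/3)) + 2910 = ((-7)² + 20/3) + 2910 = (49 + 20/3) + 2910 = 167/3 + 2910 = 8897/3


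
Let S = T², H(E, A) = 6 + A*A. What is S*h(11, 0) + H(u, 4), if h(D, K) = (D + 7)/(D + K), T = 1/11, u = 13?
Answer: 29300/1331 ≈ 22.014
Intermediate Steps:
H(E, A) = 6 + A²
T = 1/11 ≈ 0.090909
h(D, K) = (7 + D)/(D + K)
S = 1/121 (S = (1/11)² = 1/121 ≈ 0.0082645)
S*h(11, 0) + H(u, 4) = ((7 + 11)/(11 + 0))/121 + (6 + 4²) = (18/11)/121 + (6 + 16) = ((1/11)*18)/121 + 22 = (1/121)*(18/11) + 22 = 18/1331 + 22 = 29300/1331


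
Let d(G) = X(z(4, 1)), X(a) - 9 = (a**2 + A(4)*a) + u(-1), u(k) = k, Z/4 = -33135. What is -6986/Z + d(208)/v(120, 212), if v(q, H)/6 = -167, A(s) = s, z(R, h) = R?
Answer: 47177/3689030 ≈ 0.012788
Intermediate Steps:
Z = -132540 (Z = 4*(-33135) = -132540)
X(a) = 8 + a**2 + 4*a (X(a) = 9 + ((a**2 + 4*a) - 1) = 9 + (-1 + a**2 + 4*a) = 8 + a**2 + 4*a)
v(q, H) = -1002 (v(q, H) = 6*(-167) = -1002)
d(G) = 40 (d(G) = 8 + 4**2 + 4*4 = 8 + 16 + 16 = 40)
-6986/Z + d(208)/v(120, 212) = -6986/(-132540) + 40/(-1002) = -6986*(-1/132540) + 40*(-1/1002) = 3493/66270 - 20/501 = 47177/3689030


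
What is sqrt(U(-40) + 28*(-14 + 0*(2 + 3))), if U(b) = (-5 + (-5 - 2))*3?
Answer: 2*I*sqrt(107) ≈ 20.688*I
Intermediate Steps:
U(b) = -36 (U(b) = (-5 - 7)*3 = -12*3 = -36)
sqrt(U(-40) + 28*(-14 + 0*(2 + 3))) = sqrt(-36 + 28*(-14 + 0*(2 + 3))) = sqrt(-36 + 28*(-14 + 0*5)) = sqrt(-36 + 28*(-14 + 0)) = sqrt(-36 + 28*(-14)) = sqrt(-36 - 392) = sqrt(-428) = 2*I*sqrt(107)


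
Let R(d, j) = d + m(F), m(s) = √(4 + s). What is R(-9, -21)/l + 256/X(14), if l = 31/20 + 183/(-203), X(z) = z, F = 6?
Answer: 81244/18431 + 4060*√10/2633 ≈ 9.2841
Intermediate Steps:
R(d, j) = d + √10 (R(d, j) = d + √(4 + 6) = d + √10)
l = 2633/4060 (l = 31*(1/20) + 183*(-1/203) = 31/20 - 183/203 = 2633/4060 ≈ 0.64852)
R(-9, -21)/l + 256/X(14) = (-9 + √10)/(2633/4060) + 256/14 = (-9 + √10)*(4060/2633) + 256*(1/14) = (-36540/2633 + 4060*√10/2633) + 128/7 = 81244/18431 + 4060*√10/2633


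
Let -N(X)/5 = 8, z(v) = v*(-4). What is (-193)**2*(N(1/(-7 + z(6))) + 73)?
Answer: 1229217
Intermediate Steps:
z(v) = -4*v
N(X) = -40 (N(X) = -5*8 = -40)
(-193)**2*(N(1/(-7 + z(6))) + 73) = (-193)**2*(-40 + 73) = 37249*33 = 1229217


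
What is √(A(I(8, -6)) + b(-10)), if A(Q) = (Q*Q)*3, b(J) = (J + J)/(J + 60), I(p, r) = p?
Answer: √4790/5 ≈ 13.842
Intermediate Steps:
b(J) = 2*J/(60 + J) (b(J) = (2*J)/(60 + J) = 2*J/(60 + J))
A(Q) = 3*Q² (A(Q) = Q²*3 = 3*Q²)
√(A(I(8, -6)) + b(-10)) = √(3*8² + 2*(-10)/(60 - 10)) = √(3*64 + 2*(-10)/50) = √(192 + 2*(-10)*(1/50)) = √(192 - ⅖) = √(958/5) = √4790/5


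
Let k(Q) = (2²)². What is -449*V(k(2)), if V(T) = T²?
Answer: -114944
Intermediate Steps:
k(Q) = 16 (k(Q) = 4² = 16)
-449*V(k(2)) = -449*16² = -449*256 = -114944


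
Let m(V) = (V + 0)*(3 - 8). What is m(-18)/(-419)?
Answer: -90/419 ≈ -0.21480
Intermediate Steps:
m(V) = -5*V (m(V) = V*(-5) = -5*V)
m(-18)/(-419) = -5*(-18)/(-419) = 90*(-1/419) = -90/419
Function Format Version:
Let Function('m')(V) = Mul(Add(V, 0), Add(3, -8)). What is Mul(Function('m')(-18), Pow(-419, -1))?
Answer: Rational(-90, 419) ≈ -0.21480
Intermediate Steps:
Function('m')(V) = Mul(-5, V) (Function('m')(V) = Mul(V, -5) = Mul(-5, V))
Mul(Function('m')(-18), Pow(-419, -1)) = Mul(Mul(-5, -18), Pow(-419, -1)) = Mul(90, Rational(-1, 419)) = Rational(-90, 419)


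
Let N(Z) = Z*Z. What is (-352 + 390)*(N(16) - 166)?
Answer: 3420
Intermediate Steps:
N(Z) = Z²
(-352 + 390)*(N(16) - 166) = (-352 + 390)*(16² - 166) = 38*(256 - 166) = 38*90 = 3420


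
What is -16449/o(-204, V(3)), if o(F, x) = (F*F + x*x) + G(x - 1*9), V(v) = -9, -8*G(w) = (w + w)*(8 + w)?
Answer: -5483/13884 ≈ -0.39492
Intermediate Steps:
G(w) = -w*(8 + w)/4 (G(w) = -(w + w)*(8 + w)/8 = -2*w*(8 + w)/8 = -w*(8 + w)/4)
o(F, x) = F² + x² - (-1 + x)*(-9 + x)/4 (o(F, x) = (F*F + x*x) - (x - 1*9)*(8 + (x - 1*9))/4 = (F² + x²) - (x - 9)*(8 + (x - 9))/4 = (F² + x²) - (-9 + x)*(8 + (-9 + x))/4 = (F² + x²) - (-9 + x)*(-1 + x)/4 = (F² + x²) - (-1 + x)*(-9 + x)/4 = F² + x² - (-1 + x)*(-9 + x)/4)
-16449/o(-204, V(3)) = -16449/((-204)² + (-9)² - (-1 - 9)*(-9 - 9)/4) = -16449/(41616 + 81 - ¼*(-10)*(-18)) = -16449/(41616 + 81 - 45) = -16449/41652 = -16449*1/41652 = -5483/13884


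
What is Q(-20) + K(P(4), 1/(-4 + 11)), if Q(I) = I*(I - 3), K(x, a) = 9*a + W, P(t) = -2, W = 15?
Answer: 3334/7 ≈ 476.29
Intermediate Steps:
K(x, a) = 15 + 9*a (K(x, a) = 9*a + 15 = 15 + 9*a)
Q(I) = I*(-3 + I)
Q(-20) + K(P(4), 1/(-4 + 11)) = -20*(-3 - 20) + (15 + 9/(-4 + 11)) = -20*(-23) + (15 + 9/7) = 460 + (15 + 9*(1/7)) = 460 + (15 + 9/7) = 460 + 114/7 = 3334/7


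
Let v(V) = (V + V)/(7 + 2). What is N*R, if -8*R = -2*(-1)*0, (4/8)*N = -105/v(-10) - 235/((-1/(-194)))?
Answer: 0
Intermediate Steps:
v(V) = 2*V/9 (v(V) = (2*V)/9 = (2*V)*(⅑) = 2*V/9)
N = -182171/2 (N = 2*(-105/((2/9)*(-10)) - 235/((-1/(-194)))) = 2*(-105/(-20/9) - 235/((-1*(-1/194)))) = 2*(-105*(-9/20) - 235/1/194) = 2*(189/4 - 235*194) = 2*(189/4 - 45590) = 2*(-182171/4) = -182171/2 ≈ -91086.)
R = 0 (R = -(-2*(-1))*0/8 = -0/4 = -⅛*0 = 0)
N*R = -182171/2*0 = 0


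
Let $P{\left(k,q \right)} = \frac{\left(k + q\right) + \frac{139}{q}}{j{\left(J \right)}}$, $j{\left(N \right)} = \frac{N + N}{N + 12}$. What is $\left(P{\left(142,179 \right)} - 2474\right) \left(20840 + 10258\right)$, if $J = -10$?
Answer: $- \frac{69753715842}{895} \approx -7.7937 \cdot 10^{7}$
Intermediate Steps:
$j{\left(N \right)} = \frac{2 N}{12 + N}$
$P{\left(k,q \right)} = - \frac{139}{10 q} - \frac{k}{10} - \frac{q}{10}$ ($P{\left(k,q \right)} = \frac{\left(k + q\right) + \frac{139}{q}}{2 \left(-10\right) \frac{1}{12 - 10}} = \frac{k + q + \frac{139}{q}}{2 \left(-10\right) \frac{1}{2}} = \frac{k + q + \frac{139}{q}}{-10} = \left(k + q + \frac{139}{q}\right) \left(- \frac{1}{10}\right) = - \frac{139}{10 q} - \frac{k}{10} - \frac{q}{10}$)
$\left(P{\left(142,179 \right)} - 2474\right) \left(20840 + 10258\right) = \left(\frac{-139 - 179 \left(142 + 179\right)}{10 \cdot 179} - 2474\right) \left(20840 + 10258\right) = \left(\frac{1}{10} \cdot \frac{1}{179} \left(-139 - 179 \cdot 321\right) - 2474\right) 31098 = \left(\frac{1}{10} \cdot \frac{1}{179} \left(-139 - 57459\right) - 2474\right) 31098 = \left(\frac{1}{10} \cdot \frac{1}{179} \left(-57598\right) - 2474\right) 31098 = \left(- \frac{28799}{895} - 2474\right) 31098 = \left(- \frac{2243029}{895}\right) 31098 = - \frac{69753715842}{895}$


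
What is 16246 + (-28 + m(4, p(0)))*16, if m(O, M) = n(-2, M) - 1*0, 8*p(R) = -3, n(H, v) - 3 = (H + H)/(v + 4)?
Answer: 459022/29 ≈ 15828.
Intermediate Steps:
n(H, v) = 3 + 2*H/(4 + v) (n(H, v) = 3 + (H + H)/(v + 4) = 3 + (2*H)/(4 + v) = 3 + 2*H/(4 + v))
p(R) = -3/8 (p(R) = (⅛)*(-3) = -3/8)
m(O, M) = (8 + 3*M)/(4 + M) (m(O, M) = (12 + 2*(-2) + 3*M)/(4 + M) - 1*0 = (12 - 4 + 3*M)/(4 + M) + 0 = (8 + 3*M)/(4 + M) + 0 = (8 + 3*M)/(4 + M))
16246 + (-28 + m(4, p(0)))*16 = 16246 + (-28 + (8 + 3*(-3/8))/(4 - 3/8))*16 = 16246 + (-28 + (8 - 9/8)/(29/8))*16 = 16246 + (-28 + (8/29)*(55/8))*16 = 16246 + (-28 + 55/29)*16 = 16246 - 757/29*16 = 16246 - 12112/29 = 459022/29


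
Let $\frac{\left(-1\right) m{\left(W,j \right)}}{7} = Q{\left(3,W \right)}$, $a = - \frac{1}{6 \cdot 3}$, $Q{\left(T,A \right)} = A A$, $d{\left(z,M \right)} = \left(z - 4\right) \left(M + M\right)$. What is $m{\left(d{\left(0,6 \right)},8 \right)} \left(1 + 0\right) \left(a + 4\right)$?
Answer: $-63616$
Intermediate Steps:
$d{\left(z,M \right)} = 2 M \left(-4 + z\right)$ ($d{\left(z,M \right)} = \left(-4 + z\right) 2 M = 2 M \left(-4 + z\right)$)
$Q{\left(T,A \right)} = A^{2}$
$a = - \frac{1}{18} \approx -0.055556$
$m{\left(W,j \right)} = - 7 W^{2}$
$m{\left(d{\left(0,6 \right)},8 \right)} \left(1 + 0\right) \left(a + 4\right) = - 7 \left(2 \cdot 6 \left(-4 + 0\right)\right)^{2} \left(1 + 0\right) \left(- \frac{1}{18} + 4\right) = - 7 \left(2 \cdot 6 \left(-4\right)\right)^{2} \cdot 1 \cdot \frac{71}{18} = - 7 \left(-48\right)^{2} \cdot \frac{71}{18} = \left(-7\right) 2304 \cdot \frac{71}{18} = \left(-16128\right) \frac{71}{18} = -63616$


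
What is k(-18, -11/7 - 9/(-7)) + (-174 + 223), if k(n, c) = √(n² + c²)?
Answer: 49 + 2*√3970/7 ≈ 67.002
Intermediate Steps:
k(n, c) = √(c² + n²)
k(-18, -11/7 - 9/(-7)) + (-174 + 223) = √((-11/7 - 9/(-7))² + (-18)²) + (-174 + 223) = √((-11*⅐ - 9*(-⅐))² + 324) + 49 = √((-11/7 + 9/7)² + 324) + 49 = √((-2/7)² + 324) + 49 = √(4/49 + 324) + 49 = √(15880/49) + 49 = 2*√3970/7 + 49 = 49 + 2*√3970/7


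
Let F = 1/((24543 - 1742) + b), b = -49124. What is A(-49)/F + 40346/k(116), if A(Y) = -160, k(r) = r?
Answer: 244297613/58 ≈ 4.2120e+6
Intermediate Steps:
F = -1/26323 (F = 1/((24543 - 1742) - 49124) = 1/(22801 - 49124) = 1/(-26323) = -1/26323 ≈ -3.7990e-5)
A(-49)/F + 40346/k(116) = -160/(-1/26323) + 40346/116 = -160*(-26323) + 40346*(1/116) = 4211680 + 20173/58 = 244297613/58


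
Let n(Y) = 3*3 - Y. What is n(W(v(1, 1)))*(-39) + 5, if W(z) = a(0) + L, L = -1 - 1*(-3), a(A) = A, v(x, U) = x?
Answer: -268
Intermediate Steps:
L = 2 (L = -1 + 3 = 2)
W(z) = 2 (W(z) = 0 + 2 = 2)
n(Y) = 9 - Y
n(W(v(1, 1)))*(-39) + 5 = (9 - 1*2)*(-39) + 5 = (9 - 2)*(-39) + 5 = 7*(-39) + 5 = -273 + 5 = -268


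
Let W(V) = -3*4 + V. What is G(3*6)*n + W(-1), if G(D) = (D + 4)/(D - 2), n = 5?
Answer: -49/8 ≈ -6.1250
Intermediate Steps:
W(V) = -12 + V
G(D) = (4 + D)/(-2 + D)
G(3*6)*n + W(-1) = ((4 + 3*6)/(-2 + 3*6))*5 + (-12 - 1) = ((4 + 18)/(-2 + 18))*5 - 13 = (22/16)*5 - 13 = ((1/16)*22)*5 - 13 = (11/8)*5 - 13 = 55/8 - 13 = -49/8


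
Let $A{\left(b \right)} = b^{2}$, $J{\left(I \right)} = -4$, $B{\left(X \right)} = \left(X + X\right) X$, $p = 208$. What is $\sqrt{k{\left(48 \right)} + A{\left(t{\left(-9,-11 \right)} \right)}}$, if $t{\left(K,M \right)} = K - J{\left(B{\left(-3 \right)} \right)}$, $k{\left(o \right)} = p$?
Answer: $\sqrt{233} \approx 15.264$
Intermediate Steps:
$B{\left(X \right)} = 2 X^{2}$ ($B{\left(X \right)} = 2 X X = 2 X^{2}$)
$k{\left(o \right)} = 208$
$t{\left(K,M \right)} = 4 + K$ ($t{\left(K,M \right)} = K - -4 = K + 4 = 4 + K$)
$\sqrt{k{\left(48 \right)} + A{\left(t{\left(-9,-11 \right)} \right)}} = \sqrt{208 + \left(4 - 9\right)^{2}} = \sqrt{208 + \left(-5\right)^{2}} = \sqrt{208 + 25} = \sqrt{233}$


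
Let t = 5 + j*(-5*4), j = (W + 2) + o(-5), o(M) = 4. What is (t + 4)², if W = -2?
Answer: 5041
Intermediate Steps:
j = 4 (j = (-2 + 2) + 4 = 0 + 4 = 4)
t = -75 (t = 5 + 4*(-5*4) = 5 + 4*(-20) = 5 - 80 = -75)
(t + 4)² = (-75 + 4)² = (-71)² = 5041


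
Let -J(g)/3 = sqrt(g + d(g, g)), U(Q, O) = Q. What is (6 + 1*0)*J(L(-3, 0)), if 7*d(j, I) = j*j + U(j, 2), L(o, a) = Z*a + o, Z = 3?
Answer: -18*I*sqrt(105)/7 ≈ -26.349*I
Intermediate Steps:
L(o, a) = o + 3*a (L(o, a) = 3*a + o = o + 3*a)
d(j, I) = j/7 + j**2/7 (d(j, I) = (j*j + j)/7 = (j**2 + j)/7 = (j + j**2)/7 = j/7 + j**2/7)
J(g) = -3*sqrt(g + g*(1 + g)/7)
(6 + 1*0)*J(L(-3, 0)) = (6 + 1*0)*(-3*sqrt(7)*sqrt((-3 + 3*0)*(8 + (-3 + 3*0)))/7) = (6 + 0)*(-3*sqrt(7)*sqrt((-3 + 0)*(8 + (-3 + 0)))/7) = 6*(-3*sqrt(7)*sqrt(-3*(8 - 3))/7) = 6*(-3*sqrt(7)*sqrt(-3*5)/7) = 6*(-3*sqrt(7)*sqrt(-15)/7) = 6*(-3*sqrt(7)*I*sqrt(15)/7) = 6*(-3*I*sqrt(105)/7) = -18*I*sqrt(105)/7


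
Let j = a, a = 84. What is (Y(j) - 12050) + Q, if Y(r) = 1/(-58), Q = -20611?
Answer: -1894339/58 ≈ -32661.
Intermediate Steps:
j = 84
Y(r) = -1/58
(Y(j) - 12050) + Q = (-1/58 - 12050) - 20611 = -698901/58 - 20611 = -1894339/58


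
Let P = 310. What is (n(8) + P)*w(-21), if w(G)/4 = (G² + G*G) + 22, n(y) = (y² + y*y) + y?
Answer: 1612736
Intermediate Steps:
n(y) = y + 2*y² (n(y) = (y² + y²) + y = 2*y² + y = y + 2*y²)
w(G) = 88 + 8*G² (w(G) = 4*((G² + G*G) + 22) = 4*((G² + G²) + 22) = 4*(2*G² + 22) = 4*(22 + 2*G²) = 88 + 8*G²)
(n(8) + P)*w(-21) = (8*(1 + 2*8) + 310)*(88 + 8*(-21)²) = (8*(1 + 16) + 310)*(88 + 8*441) = (8*17 + 310)*(88 + 3528) = (136 + 310)*3616 = 446*3616 = 1612736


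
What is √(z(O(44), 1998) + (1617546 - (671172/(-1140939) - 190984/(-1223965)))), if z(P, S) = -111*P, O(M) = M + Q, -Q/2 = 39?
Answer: 2*√9758581532000699626917921835/155163267015 ≈ 1273.3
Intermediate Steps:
Q = -78 (Q = -2*39 = -78)
O(M) = -78 + M (O(M) = M - 78 = -78 + M)
√(z(O(44), 1998) + (1617546 - (671172/(-1140939) - 190984/(-1223965)))) = √(-111*(-78 + 44) + (1617546 - (671172/(-1140939) - 190984/(-1223965)))) = √(-111*(-34) + (1617546 - (671172*(-1/1140939) - 190984*(-1/1223965)))) = √(3774 + (1617546 - (-223724/380313 + 190984/1223965))) = √(3774 + (1617546 - 1*(-201196647668/465489801045))) = √(3774 + (1617546 + 201196647668/465489801045)) = √(3774 + 752951366917783238/465489801045) = √(754708125426927068/465489801045) = 2*√9758581532000699626917921835/155163267015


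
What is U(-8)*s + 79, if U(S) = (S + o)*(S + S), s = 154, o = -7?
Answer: 37039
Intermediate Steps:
U(S) = 2*S*(-7 + S) (U(S) = (S - 7)*(S + S) = (-7 + S)*(2*S) = 2*S*(-7 + S))
U(-8)*s + 79 = (2*(-8)*(-7 - 8))*154 + 79 = (2*(-8)*(-15))*154 + 79 = 240*154 + 79 = 36960 + 79 = 37039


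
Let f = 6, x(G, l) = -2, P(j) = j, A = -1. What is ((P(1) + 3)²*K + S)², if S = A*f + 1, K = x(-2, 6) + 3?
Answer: 121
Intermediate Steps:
K = 1 (K = -2 + 3 = 1)
S = -5 (S = -1*6 + 1 = -6 + 1 = -5)
((P(1) + 3)²*K + S)² = ((1 + 3)²*1 - 5)² = (4²*1 - 5)² = (16*1 - 5)² = (16 - 5)² = 11² = 121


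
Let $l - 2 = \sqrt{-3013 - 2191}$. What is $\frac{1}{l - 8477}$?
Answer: $- \frac{8475}{71830829} - \frac{2 i \sqrt{1301}}{71830829} \approx -0.00011799 - 1.0043 \cdot 10^{-6} i$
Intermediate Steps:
$l = 2 + 2 i \sqrt{1301}$ ($l = 2 + \sqrt{-3013 - 2191} = 2 + \sqrt{-5204} = 2 + 2 i \sqrt{1301} \approx 2.0 + 72.139 i$)
$\frac{1}{l - 8477} = \frac{1}{\left(2 + 2 i \sqrt{1301}\right) - 8477} = \frac{1}{-8475 + 2 i \sqrt{1301}}$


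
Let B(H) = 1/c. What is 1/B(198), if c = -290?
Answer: -290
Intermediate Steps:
B(H) = -1/290 (B(H) = 1/(-290) = -1/290)
1/B(198) = 1/(-1/290) = -290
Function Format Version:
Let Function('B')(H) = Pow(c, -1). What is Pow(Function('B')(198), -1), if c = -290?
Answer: -290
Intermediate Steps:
Function('B')(H) = Rational(-1, 290) (Function('B')(H) = Pow(-290, -1) = Rational(-1, 290))
Pow(Function('B')(198), -1) = Pow(Rational(-1, 290), -1) = -290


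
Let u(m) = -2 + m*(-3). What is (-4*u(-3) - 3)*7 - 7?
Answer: -224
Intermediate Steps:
u(m) = -2 - 3*m
(-4*u(-3) - 3)*7 - 7 = (-4*(-2 - 3*(-3)) - 3)*7 - 7 = (-4*(-2 + 9) - 3)*7 - 7 = (-4*7 - 3)*7 - 7 = (-28 - 3)*7 - 7 = -31*7 - 7 = -217 - 7 = -224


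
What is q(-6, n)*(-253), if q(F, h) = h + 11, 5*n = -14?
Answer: -10373/5 ≈ -2074.6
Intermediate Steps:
n = -14/5 (n = (⅕)*(-14) = -14/5 ≈ -2.8000)
q(F, h) = 11 + h
q(-6, n)*(-253) = (11 - 14/5)*(-253) = (41/5)*(-253) = -10373/5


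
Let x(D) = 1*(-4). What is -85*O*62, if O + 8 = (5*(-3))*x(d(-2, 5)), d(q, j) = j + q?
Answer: -274040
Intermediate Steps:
x(D) = -4
O = 52 (O = -8 + (5*(-3))*(-4) = -8 - 15*(-4) = -8 + 60 = 52)
-85*O*62 = -85*52*62 = -4420*62 = -274040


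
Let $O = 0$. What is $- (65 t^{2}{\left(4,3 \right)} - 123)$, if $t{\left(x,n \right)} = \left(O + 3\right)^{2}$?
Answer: $-5142$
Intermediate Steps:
$t{\left(x,n \right)} = 9$ ($t{\left(x,n \right)} = \left(0 + 3\right)^{2} = 3^{2} = 9$)
$- (65 t^{2}{\left(4,3 \right)} - 123) = - (65 \cdot 9^{2} - 123) = - (65 \cdot 81 - 123) = - (5265 - 123) = \left(-1\right) 5142 = -5142$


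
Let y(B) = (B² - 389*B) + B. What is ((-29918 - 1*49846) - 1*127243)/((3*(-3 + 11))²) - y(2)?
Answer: 237665/576 ≈ 412.61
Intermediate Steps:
y(B) = B² - 388*B
((-29918 - 1*49846) - 1*127243)/((3*(-3 + 11))²) - y(2) = ((-29918 - 1*49846) - 1*127243)/((3*(-3 + 11))²) - 2*(-388 + 2) = ((-29918 - 49846) - 127243)/((3*8)²) - 2*(-386) = (-79764 - 127243)/(24²) - 1*(-772) = -207007/576 + 772 = 237665/576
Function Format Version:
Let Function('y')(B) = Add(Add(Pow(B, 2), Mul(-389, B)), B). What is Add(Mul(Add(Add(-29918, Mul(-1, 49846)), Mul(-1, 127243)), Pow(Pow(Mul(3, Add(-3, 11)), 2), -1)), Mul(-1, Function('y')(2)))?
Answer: Rational(237665, 576) ≈ 412.61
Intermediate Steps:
Function('y')(B) = Add(Pow(B, 2), Mul(-388, B))
Add(Mul(Add(Add(-29918, Mul(-1, 49846)), Mul(-1, 127243)), Pow(Pow(Mul(3, Add(-3, 11)), 2), -1)), Mul(-1, Function('y')(2))) = Add(Mul(Add(Add(-29918, Mul(-1, 49846)), Mul(-1, 127243)), Pow(Pow(Mul(3, Add(-3, 11)), 2), -1)), Mul(-1, Mul(2, Add(-388, 2)))) = Add(Mul(Add(Add(-29918, -49846), -127243), Pow(Pow(Mul(3, 8), 2), -1)), Mul(-1, Mul(2, -386))) = Add(Mul(Add(-79764, -127243), Pow(Pow(24, 2), -1)), Mul(-1, -772)) = Add(Mul(-207007, Pow(576, -1)), 772) = Add(Mul(-207007, Rational(1, 576)), 772) = Add(Rational(-207007, 576), 772) = Rational(237665, 576)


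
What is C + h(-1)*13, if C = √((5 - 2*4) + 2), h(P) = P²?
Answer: 13 + I ≈ 13.0 + 1.0*I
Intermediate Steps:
C = I (C = √((5 - 8) + 2) = √(-3 + 2) = √(-1) = I ≈ 1.0*I)
C + h(-1)*13 = I + (-1)²*13 = I + 1*13 = I + 13 = 13 + I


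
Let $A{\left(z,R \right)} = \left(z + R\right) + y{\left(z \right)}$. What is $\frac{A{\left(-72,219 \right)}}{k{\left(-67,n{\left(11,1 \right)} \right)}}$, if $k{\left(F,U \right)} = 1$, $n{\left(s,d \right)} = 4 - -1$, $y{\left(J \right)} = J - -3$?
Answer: $78$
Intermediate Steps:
$y{\left(J \right)} = 3 + J$ ($y{\left(J \right)} = J + 3 = 3 + J$)
$n{\left(s,d \right)} = 5$ ($n{\left(s,d \right)} = 4 + 1 = 5$)
$A{\left(z,R \right)} = 3 + R + 2 z$ ($A{\left(z,R \right)} = \left(z + R\right) + \left(3 + z\right) = \left(R + z\right) + \left(3 + z\right) = 3 + R + 2 z$)
$\frac{A{\left(-72,219 \right)}}{k{\left(-67,n{\left(11,1 \right)} \right)}} = \frac{3 + 219 + 2 \left(-72\right)}{1} = \left(3 + 219 - 144\right) 1 = 78 \cdot 1 = 78$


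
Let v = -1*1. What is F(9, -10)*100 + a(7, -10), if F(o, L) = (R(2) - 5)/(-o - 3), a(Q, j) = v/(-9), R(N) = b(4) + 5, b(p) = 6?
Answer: -449/9 ≈ -49.889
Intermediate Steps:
v = -1
R(N) = 11 (R(N) = 6 + 5 = 11)
a(Q, j) = ⅑ (a(Q, j) = -1/(-9) = -1*(-⅑) = ⅑)
F(o, L) = 6/(-3 - o) (F(o, L) = (11 - 5)/(-o - 3) = 6/(-3 - o))
F(9, -10)*100 + a(7, -10) = -6/(3 + 9)*100 + ⅑ = -6/12*100 + ⅑ = -6*1/12*100 + ⅑ = -½*100 + ⅑ = -50 + ⅑ = -449/9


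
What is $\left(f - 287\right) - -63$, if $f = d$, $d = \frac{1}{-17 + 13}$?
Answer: $- \frac{897}{4} \approx -224.25$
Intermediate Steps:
$d = - \frac{1}{4}$ ($d = \frac{1}{-4} = - \frac{1}{4} \approx -0.25$)
$f = - \frac{1}{4} \approx -0.25$
$\left(f - 287\right) - -63 = \left(- \frac{1}{4} - 287\right) - -63 = - \frac{1149}{4} + \left(-45 + 108\right) = - \frac{1149}{4} + 63 = - \frac{897}{4}$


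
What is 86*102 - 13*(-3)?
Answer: 8811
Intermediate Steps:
86*102 - 13*(-3) = 8772 + 39 = 8811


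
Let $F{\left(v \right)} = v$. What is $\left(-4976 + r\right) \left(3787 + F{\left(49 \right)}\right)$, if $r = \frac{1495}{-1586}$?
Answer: $- \frac{1164584666}{61} \approx -1.9092 \cdot 10^{7}$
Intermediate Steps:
$r = - \frac{115}{122}$ ($r = 1495 \left(- \frac{1}{1586}\right) = - \frac{115}{122} \approx -0.94262$)
$\left(-4976 + r\right) \left(3787 + F{\left(49 \right)}\right) = \left(-4976 - \frac{115}{122}\right) \left(3787 + 49\right) = \left(- \frac{607187}{122}\right) 3836 = - \frac{1164584666}{61}$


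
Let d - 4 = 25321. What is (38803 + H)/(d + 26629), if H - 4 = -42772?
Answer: -3965/51954 ≈ -0.076318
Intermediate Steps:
d = 25325 (d = 4 + 25321 = 25325)
H = -42768 (H = 4 - 42772 = -42768)
(38803 + H)/(d + 26629) = (38803 - 42768)/(25325 + 26629) = -3965/51954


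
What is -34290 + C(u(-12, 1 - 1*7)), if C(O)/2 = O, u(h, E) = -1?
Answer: -34292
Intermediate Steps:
C(O) = 2*O
-34290 + C(u(-12, 1 - 1*7)) = -34290 + 2*(-1) = -34290 - 2 = -34292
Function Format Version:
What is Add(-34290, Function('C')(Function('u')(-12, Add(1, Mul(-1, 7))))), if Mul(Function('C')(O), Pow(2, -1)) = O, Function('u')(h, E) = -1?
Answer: -34292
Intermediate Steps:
Function('C')(O) = Mul(2, O)
Add(-34290, Function('C')(Function('u')(-12, Add(1, Mul(-1, 7))))) = Add(-34290, Mul(2, -1)) = Add(-34290, -2) = -34292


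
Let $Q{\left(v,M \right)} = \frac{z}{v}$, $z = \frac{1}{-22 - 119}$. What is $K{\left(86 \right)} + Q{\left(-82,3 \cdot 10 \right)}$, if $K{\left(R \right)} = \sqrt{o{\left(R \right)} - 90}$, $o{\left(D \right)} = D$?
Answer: $\frac{1}{11562} + 2 i \approx 8.649 \cdot 10^{-5} + 2.0 i$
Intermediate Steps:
$K{\left(R \right)} = \sqrt{-90 + R}$ ($K{\left(R \right)} = \sqrt{R - 90} = \sqrt{-90 + R}$)
$z = - \frac{1}{141}$ ($z = \frac{1}{-141} = - \frac{1}{141} \approx -0.0070922$)
$Q{\left(v,M \right)} = - \frac{1}{141 v}$
$K{\left(86 \right)} + Q{\left(-82,3 \cdot 10 \right)} = \sqrt{-90 + 86} - \frac{1}{141 \left(-82\right)} = \sqrt{-4} - - \frac{1}{11562} = 2 i + \frac{1}{11562} = \frac{1}{11562} + 2 i$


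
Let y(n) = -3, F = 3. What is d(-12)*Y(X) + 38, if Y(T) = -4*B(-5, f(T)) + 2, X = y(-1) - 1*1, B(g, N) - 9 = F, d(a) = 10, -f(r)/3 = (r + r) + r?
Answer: -422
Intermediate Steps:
f(r) = -9*r (f(r) = -3*((r + r) + r) = -3*(2*r + r) = -9*r)
B(g, N) = 12 (B(g, N) = 9 + 3 = 12)
X = -4 (X = -3 - 1*1 = -3 - 1 = -4)
Y(T) = -46 (Y(T) = -4*12 + 2 = -48 + 2 = -46)
d(-12)*Y(X) + 38 = 10*(-46) + 38 = -460 + 38 = -422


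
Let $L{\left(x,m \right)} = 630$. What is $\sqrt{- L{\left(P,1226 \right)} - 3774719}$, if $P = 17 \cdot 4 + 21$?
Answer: $i \sqrt{3775349} \approx 1943.0 i$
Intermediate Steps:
$P = 89$ ($P = 68 + 21 = 89$)
$\sqrt{- L{\left(P,1226 \right)} - 3774719} = \sqrt{\left(-1\right) 630 - 3774719} = \sqrt{-630 - 3774719} = \sqrt{-3775349} = i \sqrt{3775349}$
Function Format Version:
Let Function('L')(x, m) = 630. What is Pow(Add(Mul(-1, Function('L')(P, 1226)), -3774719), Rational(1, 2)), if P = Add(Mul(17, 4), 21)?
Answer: Mul(I, Pow(3775349, Rational(1, 2))) ≈ Mul(1943.0, I)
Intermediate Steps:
P = 89 (P = Add(68, 21) = 89)
Pow(Add(Mul(-1, Function('L')(P, 1226)), -3774719), Rational(1, 2)) = Pow(Add(Mul(-1, 630), -3774719), Rational(1, 2)) = Pow(Add(-630, -3774719), Rational(1, 2)) = Pow(-3775349, Rational(1, 2)) = Mul(I, Pow(3775349, Rational(1, 2)))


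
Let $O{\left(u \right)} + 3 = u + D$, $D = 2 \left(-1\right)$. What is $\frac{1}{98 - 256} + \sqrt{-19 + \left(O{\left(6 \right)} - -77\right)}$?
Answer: $- \frac{1}{158} + \sqrt{59} \approx 7.6748$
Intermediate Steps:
$D = -2$
$O{\left(u \right)} = -5 + u$ ($O{\left(u \right)} = -3 + \left(u - 2\right) = -3 + \left(-2 + u\right) = -5 + u$)
$\frac{1}{98 - 256} + \sqrt{-19 + \left(O{\left(6 \right)} - -77\right)} = \frac{1}{98 - 256} + \sqrt{-19 + \left(\left(-5 + 6\right) - -77\right)} = \frac{1}{-158} + \sqrt{-19 + \left(1 + 77\right)} = - \frac{1}{158} + \sqrt{-19 + 78} = - \frac{1}{158} + \sqrt{59}$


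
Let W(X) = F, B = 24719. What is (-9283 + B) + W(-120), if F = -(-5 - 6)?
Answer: 15447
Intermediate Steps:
F = 11 (F = -1*(-11) = 11)
W(X) = 11
(-9283 + B) + W(-120) = (-9283 + 24719) + 11 = 15436 + 11 = 15447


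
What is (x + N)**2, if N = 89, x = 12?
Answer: 10201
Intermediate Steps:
(x + N)**2 = (12 + 89)**2 = 101**2 = 10201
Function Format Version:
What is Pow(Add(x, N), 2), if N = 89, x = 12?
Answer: 10201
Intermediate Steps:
Pow(Add(x, N), 2) = Pow(Add(12, 89), 2) = Pow(101, 2) = 10201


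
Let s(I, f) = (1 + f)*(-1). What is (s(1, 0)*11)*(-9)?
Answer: 99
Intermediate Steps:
s(I, f) = -1 - f
(s(1, 0)*11)*(-9) = ((-1 - 1*0)*11)*(-9) = ((-1 + 0)*11)*(-9) = -1*11*(-9) = -11*(-9) = 99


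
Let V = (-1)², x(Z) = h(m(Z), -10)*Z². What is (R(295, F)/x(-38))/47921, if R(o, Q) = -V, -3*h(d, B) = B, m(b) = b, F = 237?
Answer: -3/691979240 ≈ -4.3354e-9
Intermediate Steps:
h(d, B) = -B/3
x(Z) = 10*Z²/3 (x(Z) = (-⅓*(-10))*Z² = 10*Z²/3)
V = 1
R(o, Q) = -1 (R(o, Q) = -1*1 = -1)
(R(295, F)/x(-38))/47921 = -1/((10/3)*(-38)²)/47921 = -1/((10/3)*1444)*(1/47921) = -1/14440/3*(1/47921) = -1*3/14440*(1/47921) = -3/14440*1/47921 = -3/691979240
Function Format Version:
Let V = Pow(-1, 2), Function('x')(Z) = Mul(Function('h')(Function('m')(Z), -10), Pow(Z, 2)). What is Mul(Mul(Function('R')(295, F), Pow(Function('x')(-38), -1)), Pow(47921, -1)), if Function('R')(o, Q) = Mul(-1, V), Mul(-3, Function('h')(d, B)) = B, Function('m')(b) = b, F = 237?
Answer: Rational(-3, 691979240) ≈ -4.3354e-9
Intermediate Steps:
Function('h')(d, B) = Mul(Rational(-1, 3), B)
Function('x')(Z) = Mul(Rational(10, 3), Pow(Z, 2)) (Function('x')(Z) = Mul(Mul(Rational(-1, 3), -10), Pow(Z, 2)) = Mul(Rational(10, 3), Pow(Z, 2)))
V = 1
Function('R')(o, Q) = -1 (Function('R')(o, Q) = Mul(-1, 1) = -1)
Mul(Mul(Function('R')(295, F), Pow(Function('x')(-38), -1)), Pow(47921, -1)) = Mul(Mul(-1, Pow(Mul(Rational(10, 3), Pow(-38, 2)), -1)), Pow(47921, -1)) = Mul(Mul(-1, Pow(Mul(Rational(10, 3), 1444), -1)), Rational(1, 47921)) = Mul(Mul(-1, Pow(Rational(14440, 3), -1)), Rational(1, 47921)) = Mul(Mul(-1, Rational(3, 14440)), Rational(1, 47921)) = Mul(Rational(-3, 14440), Rational(1, 47921)) = Rational(-3, 691979240)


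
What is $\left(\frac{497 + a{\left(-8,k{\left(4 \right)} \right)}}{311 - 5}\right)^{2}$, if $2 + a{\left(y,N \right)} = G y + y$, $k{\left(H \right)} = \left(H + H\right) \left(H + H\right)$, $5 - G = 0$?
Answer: $\frac{22201}{10404} \approx 2.1339$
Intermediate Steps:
$G = 5$ ($G = 5 - 0 = 5 + 0 = 5$)
$k{\left(H \right)} = 4 H^{2}$ ($k{\left(H \right)} = 2 H 2 H = 4 H^{2}$)
$a{\left(y,N \right)} = -2 + 6 y$ ($a{\left(y,N \right)} = -2 + \left(5 y + y\right) = -2 + 6 y$)
$\left(\frac{497 + a{\left(-8,k{\left(4 \right)} \right)}}{311 - 5}\right)^{2} = \left(\frac{497 + \left(-2 + 6 \left(-8\right)\right)}{311 - 5}\right)^{2} = \left(\frac{497 - 50}{306}\right)^{2} = \left(\left(497 - 50\right) \frac{1}{306}\right)^{2} = \left(447 \cdot \frac{1}{306}\right)^{2} = \left(\frac{149}{102}\right)^{2} = \frac{22201}{10404}$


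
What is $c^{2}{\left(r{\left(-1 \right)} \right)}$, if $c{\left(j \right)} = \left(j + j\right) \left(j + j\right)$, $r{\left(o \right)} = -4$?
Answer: $4096$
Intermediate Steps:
$c{\left(j \right)} = 4 j^{2}$ ($c{\left(j \right)} = 2 j 2 j = 4 j^{2}$)
$c^{2}{\left(r{\left(-1 \right)} \right)} = \left(4 \left(-4\right)^{2}\right)^{2} = \left(4 \cdot 16\right)^{2} = 64^{2} = 4096$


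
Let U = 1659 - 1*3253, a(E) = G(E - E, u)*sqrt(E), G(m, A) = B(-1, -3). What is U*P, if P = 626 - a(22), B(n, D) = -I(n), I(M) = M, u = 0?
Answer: -997844 + 1594*sqrt(22) ≈ -9.9037e+5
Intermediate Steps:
B(n, D) = -n
G(m, A) = 1 (G(m, A) = -1*(-1) = 1)
a(E) = sqrt(E) (a(E) = 1*sqrt(E) = sqrt(E))
U = -1594 (U = 1659 - 3253 = -1594)
P = 626 - sqrt(22) ≈ 621.31
U*P = -1594*(626 - sqrt(22)) = -997844 + 1594*sqrt(22)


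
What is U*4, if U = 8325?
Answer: 33300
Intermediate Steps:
U*4 = 8325*4 = 33300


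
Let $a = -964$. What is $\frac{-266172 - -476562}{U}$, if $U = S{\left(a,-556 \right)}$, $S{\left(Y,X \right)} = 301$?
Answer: $\frac{210390}{301} \approx 698.97$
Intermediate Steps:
$U = 301$
$\frac{-266172 - -476562}{U} = \frac{-266172 - -476562}{301} = \left(-266172 + 476562\right) \frac{1}{301} = 210390 \cdot \frac{1}{301} = \frac{210390}{301}$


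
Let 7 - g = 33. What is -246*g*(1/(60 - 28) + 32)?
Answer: 1638975/8 ≈ 2.0487e+5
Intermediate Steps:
g = -26 (g = 7 - 1*33 = 7 - 33 = -26)
-246*g*(1/(60 - 28) + 32) = -(-6396)*(1/(60 - 28) + 32) = -(-6396)*(1/32 + 32) = -(-6396)*1025/32 = -246*(-13325/16) = 1638975/8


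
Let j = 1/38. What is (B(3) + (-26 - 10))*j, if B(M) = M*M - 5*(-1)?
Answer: -11/19 ≈ -0.57895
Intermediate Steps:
j = 1/38 ≈ 0.026316
B(M) = 5 + M² (B(M) = M² + 5 = 5 + M²)
(B(3) + (-26 - 10))*j = ((5 + 3²) + (-26 - 10))*(1/38) = ((5 + 9) - 36)*(1/38) = (14 - 36)*(1/38) = -22*1/38 = -11/19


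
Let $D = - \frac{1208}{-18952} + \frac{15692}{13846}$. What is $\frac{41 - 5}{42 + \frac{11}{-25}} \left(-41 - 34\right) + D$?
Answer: $- \frac{47245278529}{740878691} \approx -63.769$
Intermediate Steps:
$D = \frac{853589}{713069}$ ($D = \left(-1208\right) \left(- \frac{1}{18952}\right) + 15692 \cdot \frac{1}{13846} = \frac{151}{2369} + \frac{7846}{6923} = \frac{853589}{713069} \approx 1.1971$)
$\frac{41 - 5}{42 + \frac{11}{-25}} \left(-41 - 34\right) + D = \frac{41 - 5}{42 + \frac{11}{-25}} \left(-41 - 34\right) + \frac{853589}{713069} = \frac{36}{42 + 11 \left(- \frac{1}{25}\right)} \left(-75\right) + \frac{853589}{713069} = \frac{36}{42 - \frac{11}{25}} \left(-75\right) + \frac{853589}{713069} = \frac{36}{\frac{1039}{25}} \left(-75\right) + \frac{853589}{713069} = 36 \cdot \frac{25}{1039} \left(-75\right) + \frac{853589}{713069} = \frac{900}{1039} \left(-75\right) + \frac{853589}{713069} = - \frac{67500}{1039} + \frac{853589}{713069} = - \frac{47245278529}{740878691}$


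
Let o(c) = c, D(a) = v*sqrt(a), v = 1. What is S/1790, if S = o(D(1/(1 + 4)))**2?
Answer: 1/8950 ≈ 0.00011173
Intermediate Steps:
D(a) = sqrt(a) (D(a) = 1*sqrt(a) = sqrt(a))
S = 1/5 (S = (sqrt(1/(1 + 4)))**2 = (sqrt(1/5))**2 = (sqrt(5)/5)**2 = 1/5 ≈ 0.20000)
S/1790 = (1/5)/1790 = (1/5)*(1/1790) = 1/8950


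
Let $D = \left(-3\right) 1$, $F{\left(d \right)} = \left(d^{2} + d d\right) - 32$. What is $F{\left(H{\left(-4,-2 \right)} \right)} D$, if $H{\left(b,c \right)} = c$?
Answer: $72$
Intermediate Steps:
$F{\left(d \right)} = -32 + 2 d^{2}$ ($F{\left(d \right)} = \left(d^{2} + d^{2}\right) - 32 = 2 d^{2} - 32 = -32 + 2 d^{2}$)
$D = -3$
$F{\left(H{\left(-4,-2 \right)} \right)} D = \left(-32 + 2 \left(-2\right)^{2}\right) \left(-3\right) = \left(-32 + 2 \cdot 4\right) \left(-3\right) = \left(-32 + 8\right) \left(-3\right) = \left(-24\right) \left(-3\right) = 72$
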